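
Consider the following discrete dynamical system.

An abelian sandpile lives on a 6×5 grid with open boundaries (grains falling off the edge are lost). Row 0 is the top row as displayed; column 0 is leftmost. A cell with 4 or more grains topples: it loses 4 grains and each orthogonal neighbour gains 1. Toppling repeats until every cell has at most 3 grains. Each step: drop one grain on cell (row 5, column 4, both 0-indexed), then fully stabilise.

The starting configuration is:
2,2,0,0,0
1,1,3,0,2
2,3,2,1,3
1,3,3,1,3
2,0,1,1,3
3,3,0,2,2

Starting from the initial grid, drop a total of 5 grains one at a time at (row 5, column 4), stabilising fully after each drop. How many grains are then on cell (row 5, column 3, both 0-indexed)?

step 0: 2,2,0,0,0
1,1,3,0,2
2,3,2,1,3
1,3,3,1,3
2,0,1,1,3
3,3,0,2,2
step 1: 2,2,0,0,0
1,1,3,0,2
2,3,2,1,3
1,3,3,1,3
2,0,1,1,3
3,3,0,2,3
step 2: 2,2,0,0,0
1,1,3,0,3
2,3,2,2,0
1,3,3,2,1
2,0,1,2,1
3,3,0,3,1
step 3: 2,2,0,0,0
1,1,3,0,3
2,3,2,2,0
1,3,3,2,1
2,0,1,2,1
3,3,0,3,2
step 4: 2,2,0,0,0
1,1,3,0,3
2,3,2,2,0
1,3,3,2,1
2,0,1,2,1
3,3,0,3,3
step 5: 2,2,0,0,0
1,1,3,0,3
2,3,2,2,0
1,3,3,2,1
2,0,1,3,2
3,3,1,0,1

0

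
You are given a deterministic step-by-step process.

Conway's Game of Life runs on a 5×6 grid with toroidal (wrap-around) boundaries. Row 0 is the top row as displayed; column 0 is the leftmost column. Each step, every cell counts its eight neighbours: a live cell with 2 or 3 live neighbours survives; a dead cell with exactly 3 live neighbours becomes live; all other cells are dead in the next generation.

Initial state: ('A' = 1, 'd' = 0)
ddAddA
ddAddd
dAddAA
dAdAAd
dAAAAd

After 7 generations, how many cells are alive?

t=0: ddAddA
ddAddd
dAddAA
dAdAAd
dAAAAd
t=1: ddddAd
AAAAAA
AAddAA
dAdddd
AAdddA
t=2: dddddd
ddAddd
dddddd
ddAdAd
AAdddA
t=3: AAdddd
dddddd
dddAdd
AAdddA
AAdddA
t=4: dAdddA
dddddd
Addddd
dAAdAA
ddAddd
t=5: dddddd
Addddd
AAdddA
AAAAdA
ddAAAA
t=6: dddAAA
AAdddA
ddddAd
dddddd
dddddA
t=7: dddddd
AddAdd
AddddA
dddddd
dddddA

5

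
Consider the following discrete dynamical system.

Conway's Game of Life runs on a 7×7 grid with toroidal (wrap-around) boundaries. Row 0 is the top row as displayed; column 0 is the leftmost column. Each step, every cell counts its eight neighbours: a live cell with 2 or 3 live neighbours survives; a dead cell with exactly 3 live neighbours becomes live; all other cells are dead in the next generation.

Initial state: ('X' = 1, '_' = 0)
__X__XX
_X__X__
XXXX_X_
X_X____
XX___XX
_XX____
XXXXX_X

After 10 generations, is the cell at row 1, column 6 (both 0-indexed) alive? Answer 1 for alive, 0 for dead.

1

k=0  __X__XX
_X__X__
XXXX_X_
X_X____
XX___XX
_XX____
XXXXX_X
k=1  ______X
____X__
X__XX_X
___XXX_
______X
____X__
____X_X
k=2  _______
X__XX_X
______X
X__X___
___X___
_______
_______
k=3  _______
X____XX
___XXXX
_______
_______
_______
_______
k=4  ______X
X______
X___X__
____XX_
_______
_______
_______
k=5  _______
X_____X
____XXX
____XX_
_______
_______
_______
k=6  _______
X_____X
X___X__
____X_X
_______
_______
_______
k=7  _______
X_____X
X______
_____X_
_______
_______
_______
k=8  _______
X_____X
X______
_______
_______
_______
_______
k=9  _______
X_____X
X_____X
_______
_______
_______
_______
k=10  _______
X_____X
X_____X
_______
_______
_______
_______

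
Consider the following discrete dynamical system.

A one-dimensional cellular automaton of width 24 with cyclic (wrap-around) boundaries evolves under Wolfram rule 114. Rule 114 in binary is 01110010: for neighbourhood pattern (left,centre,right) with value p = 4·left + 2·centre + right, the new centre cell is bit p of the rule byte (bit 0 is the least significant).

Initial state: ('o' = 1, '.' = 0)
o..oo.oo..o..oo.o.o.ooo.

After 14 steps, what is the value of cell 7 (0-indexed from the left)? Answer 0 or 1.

step 0: o..oo.oo..o..oo.o.o.ooo.
step 1: .oo.oo.ooo.oo.oo.o.o..oo
step 2: o.oo.oo..oo.oo.oo.o.oo.o
step 3: oo.oo.ooo.oo.oo.oo.o.oo.
step 4: .oo.oo..oo.oo.oo.oo.o.oo
step 5: o.oo.ooo.oo.oo.oo.oo.o.o
step 6: oo.oo..oo.oo.oo.oo.oo.o.
step 7: .oo.ooo.oo.oo.oo.oo.oo.o
step 8: o.oo..oo.oo.oo.oo.oo.oo.
step 9: .o.ooo.oo.oo.oo.oo.oo.oo
step 10: o.o..oo.oo.oo.oo.oo.oo.o
step 11: oo.oo.oo.oo.oo.oo.oo.oo.
step 12: .oo.oo.oo.oo.oo.oo.oo.oo
step 13: o.oo.oo.oo.oo.oo.oo.oo.o
step 14: oo.oo.oo.oo.oo.oo.oo.oo.

1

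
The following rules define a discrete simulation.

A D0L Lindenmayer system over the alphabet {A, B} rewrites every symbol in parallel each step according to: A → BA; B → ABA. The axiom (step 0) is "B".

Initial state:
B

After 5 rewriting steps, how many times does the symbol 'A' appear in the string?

t=0: B
t=1: ABA
t=2: BAABABA
t=3: ABABABAABABAABABA
t=4: BAABABAABABAABABABAABABAABABABAABABAABABA
t=5: ABABABAABABAABABABAABABAABABABAABABAABABAABABABAABABAABABABAABABAABABAABABABAABABAABABABAABABAABABA

58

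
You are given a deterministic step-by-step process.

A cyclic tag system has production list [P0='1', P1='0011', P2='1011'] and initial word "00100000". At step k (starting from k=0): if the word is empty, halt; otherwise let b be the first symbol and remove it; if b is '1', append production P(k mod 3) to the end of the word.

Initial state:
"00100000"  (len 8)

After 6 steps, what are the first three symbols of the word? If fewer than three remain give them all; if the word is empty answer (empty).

001

gen 0: "00100000"  (len 8)
gen 1: "0100000"  (len 7)
gen 2: "100000"  (len 6)
gen 3: "000001011"  (len 9)
gen 4: "00001011"  (len 8)
gen 5: "0001011"  (len 7)
gen 6: "001011"  (len 6)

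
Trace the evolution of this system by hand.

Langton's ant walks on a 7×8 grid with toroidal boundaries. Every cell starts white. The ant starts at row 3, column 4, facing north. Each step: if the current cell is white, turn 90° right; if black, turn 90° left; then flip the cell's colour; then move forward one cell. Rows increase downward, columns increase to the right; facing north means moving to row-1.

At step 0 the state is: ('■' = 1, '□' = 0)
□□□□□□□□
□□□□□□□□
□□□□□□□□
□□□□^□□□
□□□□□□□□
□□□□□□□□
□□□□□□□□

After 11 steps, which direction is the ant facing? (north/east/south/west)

west

[0] □□□□□□□□
□□□□□□□□
□□□□□□□□
□□□□^□□□
□□□□□□□□
□□□□□□□□
□□□□□□□□
[1] □□□□□□□□
□□□□□□□□
□□□□□□□□
□□□□■>□□
□□□□□□□□
□□□□□□□□
□□□□□□□□
[2] □□□□□□□□
□□□□□□□□
□□□□□□□□
□□□□■■□□
□□□□□v□□
□□□□□□□□
□□□□□□□□
[3] □□□□□□□□
□□□□□□□□
□□□□□□□□
□□□□■■□□
□□□□<■□□
□□□□□□□□
□□□□□□□□
[4] □□□□□□□□
□□□□□□□□
□□□□□□□□
□□□□^■□□
□□□□■■□□
□□□□□□□□
□□□□□□□□
[5] □□□□□□□□
□□□□□□□□
□□□□□□□□
□□□<□■□□
□□□□■■□□
□□□□□□□□
□□□□□□□□
[6] □□□□□□□□
□□□□□□□□
□□□^□□□□
□□□■□■□□
□□□□■■□□
□□□□□□□□
□□□□□□□□
[7] □□□□□□□□
□□□□□□□□
□□□■>□□□
□□□■□■□□
□□□□■■□□
□□□□□□□□
□□□□□□□□
[8] □□□□□□□□
□□□□□□□□
□□□■■□□□
□□□■v■□□
□□□□■■□□
□□□□□□□□
□□□□□□□□
[9] □□□□□□□□
□□□□□□□□
□□□■■□□□
□□□<■■□□
□□□□■■□□
□□□□□□□□
□□□□□□□□
[10] □□□□□□□□
□□□□□□□□
□□□■■□□□
□□□□■■□□
□□□v■■□□
□□□□□□□□
□□□□□□□□
[11] □□□□□□□□
□□□□□□□□
□□□■■□□□
□□□□■■□□
□□<■■■□□
□□□□□□□□
□□□□□□□□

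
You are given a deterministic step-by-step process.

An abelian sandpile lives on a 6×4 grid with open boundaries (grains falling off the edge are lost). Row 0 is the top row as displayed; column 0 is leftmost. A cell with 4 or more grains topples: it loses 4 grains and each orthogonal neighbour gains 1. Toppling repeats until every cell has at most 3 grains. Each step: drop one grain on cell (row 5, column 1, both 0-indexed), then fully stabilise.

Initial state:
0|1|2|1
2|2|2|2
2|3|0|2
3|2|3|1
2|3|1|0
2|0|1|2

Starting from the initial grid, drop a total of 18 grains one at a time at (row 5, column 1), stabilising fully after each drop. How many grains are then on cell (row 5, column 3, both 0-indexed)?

3

step 0: 0|1|2|1
2|2|2|2
2|3|0|2
3|2|3|1
2|3|1|0
2|0|1|2
step 1: 0|1|2|1
2|2|2|2
2|3|0|2
3|2|3|1
2|3|1|0
2|1|1|2
step 2: 0|1|2|1
2|2|2|2
2|3|0|2
3|2|3|1
2|3|1|0
2|2|1|2
step 3: 0|1|2|1
2|2|2|2
2|3|0|2
3|2|3|1
2|3|1|0
2|3|1|2
step 4: 0|1|2|1
2|2|2|2
2|3|0|2
3|3|3|1
3|0|2|0
3|1|2|2
step 5: 0|1|2|1
2|2|2|2
2|3|0|2
3|3|3|1
3|0|2|0
3|2|2|2
step 6: 0|1|2|1
2|2|2|2
2|3|0|2
3|3|3|1
3|0|2|0
3|3|2|2
step 7: 0|1|2|1
3|3|2|2
0|1|2|2
2|2|0|2
1|3|3|0
1|1|3|2
step 8: 0|1|2|1
3|3|2|2
0|1|2|2
2|2|0|2
1|3|3|0
1|2|3|2
step 9: 0|1|2|1
3|3|2|2
0|1|2|2
2|2|0|2
1|3|3|0
1|3|3|2
step 10: 0|1|2|1
3|3|2|2
0|1|2|2
2|3|1|2
2|1|1|1
2|2|1|3
step 11: 0|1|2|1
3|3|2|2
0|1|2|2
2|3|1|2
2|1|1|1
2|3|1|3
step 12: 0|1|2|1
3|3|2|2
0|1|2|2
2|3|1|2
2|2|1|1
3|0|2|3
step 13: 0|1|2|1
3|3|2|2
0|1|2|2
2|3|1|2
2|2|1|1
3|1|2|3
step 14: 0|1|2|1
3|3|2|2
0|1|2|2
2|3|1|2
2|2|1|1
3|2|2|3
step 15: 0|1|2|1
3|3|2|2
0|1|2|2
2|3|1|2
2|2|1|1
3|3|2|3
step 16: 0|1|2|1
3|3|2|2
0|1|2|2
2|3|1|2
3|3|1|1
0|1|3|3
step 17: 0|1|2|1
3|3|2|2
0|1|2|2
2|3|1|2
3|3|1|1
0|2|3|3
step 18: 0|1|2|1
3|3|2|2
0|1|2|2
2|3|1|2
3|3|1|1
0|3|3|3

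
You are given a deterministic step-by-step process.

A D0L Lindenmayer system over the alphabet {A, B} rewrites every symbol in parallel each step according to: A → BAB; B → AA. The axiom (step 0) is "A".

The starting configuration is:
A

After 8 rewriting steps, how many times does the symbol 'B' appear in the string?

882

t=0: A
t=1: BAB
t=2: AABABAA
t=3: BABBABAABABAABABBAB
t=4: AABABAAAABABAABABBABAABABAABABBABAABABAAAABABAA
t=5: BABBABAABABAABABBABBABBABAABABAABABBABAABABAAAABABAABABBAB…BABBABAABABAAAABABAABABBABAABABAABABBABBABBABAABABAABABBAB  (len 123)
t=6: AABABAAAABABAABABBABAABABAABABBABAABABAAAABABAAAABABAAAABA…ABAAAABABAAAABABAAAABABAABABBABAABABAABABBABAABABAAAABABAA  (len 311)
t=7: BABBABAABABAABABBABBABBABAABABAABABBABAABABAAAABABAABABBAB…BABBABAABABAAAABABAABABBABAABABAABABBABBABBABAABABAABABBAB  (len 803)
t=8: AABABAAAABABAABABBABAABABAABABBABAABABAAAABABAAAABABAAAABA…ABAAAABABAAAABABAAAABABAABABBABAABABAABABBABAABABAAAABABAA  (len 2047)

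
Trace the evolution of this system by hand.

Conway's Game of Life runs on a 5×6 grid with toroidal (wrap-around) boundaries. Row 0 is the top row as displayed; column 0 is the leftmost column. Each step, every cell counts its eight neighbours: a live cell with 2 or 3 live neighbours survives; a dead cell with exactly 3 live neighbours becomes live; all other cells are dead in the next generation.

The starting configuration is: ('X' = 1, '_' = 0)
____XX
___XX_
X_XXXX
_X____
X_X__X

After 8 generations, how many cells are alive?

4

k=0  ____XX
___XX_
X_XXXX
_X____
X_X__X
k=1  X_____
X_X___
XXX__X
______
XX__XX
k=2  ______
__X___
X_X__X
__X_X_
XX___X
k=3  XX____
_X____
__X__X
__XXX_
XX___X
k=4  __X__X
_XX___
_XX_X_
__XXX_
___XXX
k=5  XXX__X
X_____
____X_
_X____
_____X
k=6  _X___X
X_____
______
______
__X__X
k=7  _X___X
X_____
______
______
X_____
k=8  _X___X
X_____
______
______
X_____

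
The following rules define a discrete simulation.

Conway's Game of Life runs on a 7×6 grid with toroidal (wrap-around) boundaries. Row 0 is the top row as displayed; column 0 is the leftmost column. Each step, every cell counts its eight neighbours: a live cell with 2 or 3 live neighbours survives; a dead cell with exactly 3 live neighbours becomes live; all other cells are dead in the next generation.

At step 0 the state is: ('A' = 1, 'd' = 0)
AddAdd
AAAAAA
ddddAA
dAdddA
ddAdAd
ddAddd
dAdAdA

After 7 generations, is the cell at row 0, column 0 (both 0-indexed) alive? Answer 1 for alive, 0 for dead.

0) AddAdd
AAAAAA
ddddAA
dAdddA
ddAdAd
ddAddd
dAdAdA
1) dddddd
dAAddd
dddddd
AddAdA
dAAAdd
dAAdAd
AAdAAd
2) AddAdd
dddddd
AAAddd
AAdAAd
dddddA
ddddAA
AAdAAA
3) AAAAdd
AdAddd
AdAAdA
dddAAd
dddAdd
dddAdd
dAAAdd
4) Addddd
ddddAd
AdAddA
dddddA
ddAAdd
dddAAd
AdddAd
5) dddddd
AAdddd
AdddAA
AAAAAA
ddAAdd
ddAdAA
dddAAd
6) dddddd
AAdddd
dddddd
dddddd
dddddd
ddAddA
dddAAA
7) AdddAA
dddddd
dddddd
dddddd
dddddd
dddAdA
dddAAA

1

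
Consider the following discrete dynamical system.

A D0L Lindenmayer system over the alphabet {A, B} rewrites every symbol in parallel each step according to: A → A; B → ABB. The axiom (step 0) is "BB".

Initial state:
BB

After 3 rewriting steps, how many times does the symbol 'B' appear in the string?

16

t=0: BB
t=1: ABBABB
t=2: AABBABBAABBABB
t=3: AAABBABBAABBABBAAABBABBAABBABB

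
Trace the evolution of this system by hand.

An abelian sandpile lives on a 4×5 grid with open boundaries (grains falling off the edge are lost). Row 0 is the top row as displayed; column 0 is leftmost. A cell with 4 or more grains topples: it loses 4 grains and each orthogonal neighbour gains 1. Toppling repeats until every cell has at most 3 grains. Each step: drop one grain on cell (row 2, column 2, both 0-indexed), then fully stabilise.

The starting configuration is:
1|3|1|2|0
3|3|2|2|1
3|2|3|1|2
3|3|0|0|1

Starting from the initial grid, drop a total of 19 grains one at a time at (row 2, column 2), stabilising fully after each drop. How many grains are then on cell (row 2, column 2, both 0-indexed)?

3

0) 1|3|1|2|0
3|3|2|2|1
3|2|3|1|2
3|3|0|0|1
1) 1|3|1|2|0
3|3|3|2|1
3|3|0|2|2
3|3|1|0|1
2) 1|3|1|2|0
3|3|3|2|1
3|3|1|2|2
3|3|1|0|1
3) 1|3|1|2|0
3|3|3|2|1
3|3|2|2|2
3|3|1|0|1
4) 1|3|1|2|0
3|3|3|2|1
3|3|3|2|2
3|3|1|0|1
5) 3|0|3|2|0
1|3|1|3|1
2|3|2|3|2
1|1|3|0|1
6) 3|0|3|2|0
1|3|1|3|1
2|3|3|3|2
1|1|3|0|1
7) 3|2|1|0|1
2|1|2|2|2
3|2|0|2|3
1|3|1|2|1
8) 3|2|1|0|1
2|1|2|2|2
3|2|1|2|3
1|3|1|2|1
9) 3|2|1|0|1
2|1|2|2|2
3|2|2|2|3
1|3|1|2|1
10) 3|2|1|0|1
2|1|2|2|2
3|2|3|2|3
1|3|1|2|1
11) 3|2|1|0|1
2|1|3|2|2
3|3|0|3|3
1|3|2|2|1
12) 3|2|1|0|1
2|1|3|2|2
3|3|1|3|3
1|3|2|2|1
13) 3|2|1|0|1
2|1|3|2|2
3|3|2|3|3
1|3|2|2|1
14) 3|2|1|0|1
2|1|3|2|2
3|3|3|3|3
1|3|2|2|1
15) 3|2|2|1|2
3|3|2|2|0
0|3|1|0|2
3|1|2|1|3
16) 3|2|2|1|2
3|3|2|2|0
0|3|2|0|2
3|1|2|1|3
17) 3|2|2|1|2
3|3|2|2|0
0|3|3|0|2
3|1|2|1|3
18) 1|1|0|2|2
1|3|1|3|0
2|1|2|1|2
3|2|3|1|3
19) 1|1|0|2|2
1|3|1|3|0
2|1|3|1|2
3|2|3|1|3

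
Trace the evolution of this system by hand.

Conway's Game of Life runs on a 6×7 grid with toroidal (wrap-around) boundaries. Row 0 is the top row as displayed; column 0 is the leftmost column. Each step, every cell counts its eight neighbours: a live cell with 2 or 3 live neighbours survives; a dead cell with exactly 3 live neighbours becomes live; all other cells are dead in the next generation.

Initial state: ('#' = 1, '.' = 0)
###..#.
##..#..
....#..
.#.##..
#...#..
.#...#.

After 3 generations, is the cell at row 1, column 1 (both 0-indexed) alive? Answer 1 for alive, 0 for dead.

[0] ###..#.
##..#..
....#..
.#.##..
#...#..
.#...#.
[1] ..#.##.
#.#####
###.##.
...###.
######.
..#.##.
[2] ..#....
#......
#......
.......
.#.....
.......
[3] .......
.#.....
.......
.......
.......
.......

1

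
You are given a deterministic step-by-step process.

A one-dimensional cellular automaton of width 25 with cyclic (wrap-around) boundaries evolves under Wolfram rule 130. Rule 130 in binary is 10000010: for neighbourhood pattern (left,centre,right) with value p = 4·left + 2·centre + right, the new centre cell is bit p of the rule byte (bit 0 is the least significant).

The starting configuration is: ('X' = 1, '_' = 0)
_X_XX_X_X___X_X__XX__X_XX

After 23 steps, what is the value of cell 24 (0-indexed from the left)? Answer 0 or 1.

0

step 0: _X_XX_X_X___X_X__XX__X_XX
step 1: ___________X____X___X____
step 2: __________X____X___X_____
step 3: _________X____X___X______
step 4: ________X____X___X_______
step 5: _______X____X___X________
step 6: ______X____X___X_________
step 7: _____X____X___X__________
step 8: ____X____X___X___________
step 9: ___X____X___X____________
step 10: __X____X___X_____________
step 11: _X____X___X______________
step 12: X____X___X_______________
step 13: ____X___X_______________X
step 14: ___X___X_______________X_
step 15: __X___X_______________X__
step 16: _X___X_______________X___
step 17: X___X_______________X____
step 18: ___X_______________X____X
step 19: __X_______________X____X_
step 20: _X_______________X____X__
step 21: X_______________X____X___
step 22: _______________X____X___X
step 23: ______________X____X___X_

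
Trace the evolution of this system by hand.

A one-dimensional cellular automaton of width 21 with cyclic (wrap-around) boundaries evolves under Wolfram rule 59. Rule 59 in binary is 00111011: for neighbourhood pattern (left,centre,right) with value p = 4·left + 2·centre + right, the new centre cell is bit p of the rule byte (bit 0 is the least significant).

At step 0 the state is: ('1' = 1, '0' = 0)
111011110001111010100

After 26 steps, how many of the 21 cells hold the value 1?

k=0  111011110001111010100
k=1  100110001111000101011
k=2  011101111000111010110
k=3  110011000111100101101
k=4  001110111100011011011
k=5  111001100011110110110
k=6  100111011110001101101
k=7  011100110001111011011
k=8  110011101111000110110
k=9  101110011000111101101
k=10  011001110111100011011
k=11  110111001100011110110
k=12  101100111011110001101
k=13  011011100110001111011
k=14  110110011101111000110
k=15  101101110011000111101
k=16  011011001110111100011
k=17  110110111001100011110
k=18  101101100111011110001
k=19  011011011100110001111
k=20  110110110011101111000
k=21  101101101110011000111
k=22  011011011001110111100
k=23  110110110111001100011
k=24  001101101100111011110
k=25  111011011011100110001
k=26  000110110110011101111

13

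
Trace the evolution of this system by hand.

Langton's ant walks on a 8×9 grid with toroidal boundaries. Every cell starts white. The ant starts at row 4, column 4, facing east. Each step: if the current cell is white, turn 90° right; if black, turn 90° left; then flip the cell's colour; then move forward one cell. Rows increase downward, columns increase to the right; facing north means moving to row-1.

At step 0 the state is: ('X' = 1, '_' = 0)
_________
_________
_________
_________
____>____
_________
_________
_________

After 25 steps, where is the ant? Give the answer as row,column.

3,2

0) _________
_________
_________
_________
____>____
_________
_________
_________
1) _________
_________
_________
_________
____X____
____v____
_________
_________
2) _________
_________
_________
_________
____X____
___<X____
_________
_________
3) _________
_________
_________
_________
___^X____
___XX____
_________
_________
4) _________
_________
_________
_________
___X>____
___XX____
_________
_________
5) _________
_________
_________
____^____
___X_____
___XX____
_________
_________
6) _________
_________
_________
____X>___
___X_____
___XX____
_________
_________
7) _________
_________
_________
____XX___
___X_v___
___XX____
_________
_________
8) _________
_________
_________
____XX___
___X<X___
___XX____
_________
_________
9) _________
_________
_________
____^X___
___XXX___
___XX____
_________
_________
10) _________
_________
_________
___<_X___
___XXX___
___XX____
_________
_________
11) _________
_________
___^_____
___X_X___
___XXX___
___XX____
_________
_________
12) _________
_________
___X>____
___X_X___
___XXX___
___XX____
_________
_________
13) _________
_________
___XX____
___XvX___
___XXX___
___XX____
_________
_________
14) _________
_________
___XX____
___<XX___
___XXX___
___XX____
_________
_________
15) _________
_________
___XX____
____XX___
___vXX___
___XX____
_________
_________
16) _________
_________
___XX____
____XX___
____>X___
___XX____
_________
_________
17) _________
_________
___XX____
____^X___
_____X___
___XX____
_________
_________
18) _________
_________
___XX____
___<_X___
_____X___
___XX____
_________
_________
19) _________
_________
___^X____
___X_X___
_____X___
___XX____
_________
_________
20) _________
_________
__<_X____
___X_X___
_____X___
___XX____
_________
_________
21) _________
__^______
__X_X____
___X_X___
_____X___
___XX____
_________
_________
22) _________
__X>_____
__X_X____
___X_X___
_____X___
___XX____
_________
_________
23) _________
__XX_____
__XvX____
___X_X___
_____X___
___XX____
_________
_________
24) _________
__XX_____
__<XX____
___X_X___
_____X___
___XX____
_________
_________
25) _________
__XX_____
___XX____
__vX_X___
_____X___
___XX____
_________
_________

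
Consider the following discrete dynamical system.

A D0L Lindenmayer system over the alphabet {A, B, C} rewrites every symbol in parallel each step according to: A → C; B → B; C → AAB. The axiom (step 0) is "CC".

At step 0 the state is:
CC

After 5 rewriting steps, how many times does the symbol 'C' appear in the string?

0

[0] CC
[1] AABAAB
[2] CCBCCB
[3] AABAABBAABAABB
[4] CCBCCBBCCBCCBB
[5] AABAABBAABAABBBAABAABBAABAABBB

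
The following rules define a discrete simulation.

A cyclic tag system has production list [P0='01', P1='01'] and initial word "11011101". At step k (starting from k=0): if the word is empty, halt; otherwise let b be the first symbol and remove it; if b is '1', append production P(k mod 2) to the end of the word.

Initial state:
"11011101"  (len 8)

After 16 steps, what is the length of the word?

12

[0] "11011101"  (len 8)
[1] "101110101"  (len 9)
[2] "0111010101"  (len 10)
[3] "111010101"  (len 9)
[4] "1101010101"  (len 10)
[5] "10101010101"  (len 11)
[6] "010101010101"  (len 12)
[7] "10101010101"  (len 11)
[8] "010101010101"  (len 12)
[9] "10101010101"  (len 11)
[10] "010101010101"  (len 12)
[11] "10101010101"  (len 11)
[12] "010101010101"  (len 12)
[13] "10101010101"  (len 11)
[14] "010101010101"  (len 12)
[15] "10101010101"  (len 11)
[16] "010101010101"  (len 12)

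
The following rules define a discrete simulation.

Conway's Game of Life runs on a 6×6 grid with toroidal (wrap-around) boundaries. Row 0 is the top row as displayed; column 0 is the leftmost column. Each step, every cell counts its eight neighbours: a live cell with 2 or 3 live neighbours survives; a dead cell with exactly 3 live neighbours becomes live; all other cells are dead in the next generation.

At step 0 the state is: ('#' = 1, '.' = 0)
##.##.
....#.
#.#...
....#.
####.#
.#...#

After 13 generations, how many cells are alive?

8

k=0  ##.##.
....#.
#.#...
....#.
####.#
.#...#
k=1  #####.
#.#.#.
...#.#
....#.
.###.#
......
k=2  #.#.#.
#.....
...#.#
#....#
..###.
.....#
k=3  ##....
##.##.
....##
#.#..#
#..##.
.##..#
k=4  ...##.
.####.
..#...
##....
...##.
..####
k=5  .#....
.#..#.
#.....
.###..
##....
..#..#
k=6  ###...
##....
#..#..
..#...
#..#..
..#...
k=7  #.#...
.....#
#.#...
.###..
.###..
#.##..
k=8  #.##.#
#....#
#.##..
#.....
#...#.
#.....
k=9  ....#.
......
#.....
#..#..
##....
#..##.
k=10  ...###
......
......
#....#
#####.
##.##.
k=11  #.##.#
....#.
......
#.####
......
......
k=12  ...###
...###
......
...###
...###
......
k=13  ...#.#
...#.#
......
...#.#
...#.#
......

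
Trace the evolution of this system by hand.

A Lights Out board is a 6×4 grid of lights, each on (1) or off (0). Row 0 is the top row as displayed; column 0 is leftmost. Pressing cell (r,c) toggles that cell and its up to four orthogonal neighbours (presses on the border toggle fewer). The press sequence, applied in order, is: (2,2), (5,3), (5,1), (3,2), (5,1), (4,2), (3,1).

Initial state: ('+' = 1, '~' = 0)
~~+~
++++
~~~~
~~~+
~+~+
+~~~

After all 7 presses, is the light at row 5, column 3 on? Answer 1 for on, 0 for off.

gen 0: ~~+~
++++
~~~~
~~~+
~+~+
+~~~
gen 1: ~~+~
++~+
~+++
~~++
~+~+
+~~~
gen 2: ~~+~
++~+
~+++
~~++
~+~~
+~++
gen 3: ~~+~
++~+
~+++
~~++
~~~~
~+~+
gen 4: ~~+~
++~+
~+~+
~+~~
~~+~
~+~+
gen 5: ~~+~
++~+
~+~+
~+~~
~++~
+~++
gen 6: ~~+~
++~+
~+~+
~++~
~~~+
+~~+
gen 7: ~~+~
++~+
~~~+
+~~~
~+~+
+~~+

1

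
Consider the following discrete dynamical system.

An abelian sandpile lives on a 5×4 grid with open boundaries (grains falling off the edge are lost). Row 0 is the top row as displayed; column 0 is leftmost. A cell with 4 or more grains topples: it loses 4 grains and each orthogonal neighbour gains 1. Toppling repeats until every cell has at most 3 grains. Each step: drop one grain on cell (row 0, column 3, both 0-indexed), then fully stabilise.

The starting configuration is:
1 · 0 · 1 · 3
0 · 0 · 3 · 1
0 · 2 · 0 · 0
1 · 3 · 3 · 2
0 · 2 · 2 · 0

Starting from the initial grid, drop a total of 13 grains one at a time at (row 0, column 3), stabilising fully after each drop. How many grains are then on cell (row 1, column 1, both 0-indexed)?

0) 1 · 0 · 1 · 3
0 · 0 · 3 · 1
0 · 2 · 0 · 0
1 · 3 · 3 · 2
0 · 2 · 2 · 0
1) 1 · 0 · 2 · 0
0 · 0 · 3 · 2
0 · 2 · 0 · 0
1 · 3 · 3 · 2
0 · 2 · 2 · 0
2) 1 · 0 · 2 · 1
0 · 0 · 3 · 2
0 · 2 · 0 · 0
1 · 3 · 3 · 2
0 · 2 · 2 · 0
3) 1 · 0 · 2 · 2
0 · 0 · 3 · 2
0 · 2 · 0 · 0
1 · 3 · 3 · 2
0 · 2 · 2 · 0
4) 1 · 0 · 2 · 3
0 · 0 · 3 · 2
0 · 2 · 0 · 0
1 · 3 · 3 · 2
0 · 2 · 2 · 0
5) 1 · 0 · 3 · 0
0 · 0 · 3 · 3
0 · 2 · 0 · 0
1 · 3 · 3 · 2
0 · 2 · 2 · 0
6) 1 · 0 · 3 · 1
0 · 0 · 3 · 3
0 · 2 · 0 · 0
1 · 3 · 3 · 2
0 · 2 · 2 · 0
7) 1 · 0 · 3 · 2
0 · 0 · 3 · 3
0 · 2 · 0 · 0
1 · 3 · 3 · 2
0 · 2 · 2 · 0
8) 1 · 0 · 3 · 3
0 · 0 · 3 · 3
0 · 2 · 0 · 0
1 · 3 · 3 · 2
0 · 2 · 2 · 0
9) 1 · 1 · 1 · 2
0 · 1 · 1 · 1
0 · 2 · 1 · 1
1 · 3 · 3 · 2
0 · 2 · 2 · 0
10) 1 · 1 · 1 · 3
0 · 1 · 1 · 1
0 · 2 · 1 · 1
1 · 3 · 3 · 2
0 · 2 · 2 · 0
11) 1 · 1 · 2 · 0
0 · 1 · 1 · 2
0 · 2 · 1 · 1
1 · 3 · 3 · 2
0 · 2 · 2 · 0
12) 1 · 1 · 2 · 1
0 · 1 · 1 · 2
0 · 2 · 1 · 1
1 · 3 · 3 · 2
0 · 2 · 2 · 0
13) 1 · 1 · 2 · 2
0 · 1 · 1 · 2
0 · 2 · 1 · 1
1 · 3 · 3 · 2
0 · 2 · 2 · 0

1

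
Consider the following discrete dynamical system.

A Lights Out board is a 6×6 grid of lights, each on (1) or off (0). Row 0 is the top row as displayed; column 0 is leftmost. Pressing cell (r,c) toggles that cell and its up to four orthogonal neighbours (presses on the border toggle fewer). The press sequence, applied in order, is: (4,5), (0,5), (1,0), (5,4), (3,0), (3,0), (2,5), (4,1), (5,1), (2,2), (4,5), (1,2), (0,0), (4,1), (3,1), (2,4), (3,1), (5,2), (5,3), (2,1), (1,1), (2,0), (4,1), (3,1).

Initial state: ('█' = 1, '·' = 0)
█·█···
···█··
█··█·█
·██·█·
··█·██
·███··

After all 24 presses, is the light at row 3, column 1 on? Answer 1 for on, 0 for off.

0) █·█···
···█··
█··█·█
·██·█·
··█·██
·███··
1) █·█···
···█··
█··█·█
·██·██
··█···
·███·█
2) █·█·██
···█·█
█··█·█
·██·██
··█···
·███·█
3) ··█·██
██·█·█
···█·█
·██·██
··█···
·███·█
4) ··█·██
██·█·█
···█·█
·██·██
··█·█·
·██·█·
5) ··█·██
██·█·█
█··█·█
█·█·██
█·█·█·
·██·█·
6) ··█·██
██·█·█
···█·█
·██·██
··█·█·
·██·█·
7) ··█·██
██·█··
···██·
·██·█·
··█·█·
·██·█·
8) ··█·██
██·█··
···██·
··█·█·
██··█·
··█·█·
9) ··█·██
██·█··
···██·
··█·█·
█···█·
██··█·
10) ··█·██
████··
·██·█·
····█·
█···█·
██··█·
11) ··█·██
████··
·██·█·
····██
█····█
██··██
12) ····██
█·····
·█··█·
····██
█····█
██··██
13) ██··██
······
·█··█·
····██
█····█
██··██
14) ██··██
······
·█··█·
·█··██
·██··█
█···██
15) ██··██
······
····█·
█·█·██
··█··█
█···██
16) ██··██
····█·
···█·█
█·█··█
··█··█
█···██
17) ██··██
····█·
·█·█·█
·█···█
·██··█
█···██
18) ██··██
····█·
·█·█·█
·█···█
·█···█
██████
19) ██··██
····█·
·█·█·█
·█···█
·█·█·█
██···█
20) ██··██
·█··█·
█·██·█
·····█
·█·█·█
██···█
21) █···██
█·█·█·
████·█
·····█
·█·█·█
██···█
22) █···██
··█·█·
··██·█
█····█
·█·█·█
██···█
23) █···██
··█·█·
··██·█
██···█
█·██·█
█····█
24) █···██
··█·█·
·███·█
··█··█
████·█
█····█

0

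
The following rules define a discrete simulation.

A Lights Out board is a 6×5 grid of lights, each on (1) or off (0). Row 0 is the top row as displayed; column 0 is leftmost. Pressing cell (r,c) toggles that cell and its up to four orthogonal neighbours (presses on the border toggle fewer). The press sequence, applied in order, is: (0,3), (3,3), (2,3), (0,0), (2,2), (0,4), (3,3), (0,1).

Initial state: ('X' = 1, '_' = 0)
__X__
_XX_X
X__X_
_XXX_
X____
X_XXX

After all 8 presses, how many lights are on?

12

step 0: __X__
_XX_X
X__X_
_XXX_
X____
X_XXX
step 1: ___XX
_XXXX
X__X_
_XXX_
X____
X_XXX
step 2: ___XX
_XXXX
X____
_X__X
X__X_
X_XXX
step 3: ___XX
_XX_X
X_XXX
_X_XX
X__X_
X_XXX
step 4: XX_XX
XXX_X
X_XXX
_X_XX
X__X_
X_XXX
step 5: XX_XX
XX__X
XX__X
_XXXX
X__X_
X_XXX
step 6: XX___
XX___
XX__X
_XXXX
X__X_
X_XXX
step 7: XX___
XX___
XX_XX
_X___
X____
X_XXX
step 8: __X__
X____
XX_XX
_X___
X____
X_XXX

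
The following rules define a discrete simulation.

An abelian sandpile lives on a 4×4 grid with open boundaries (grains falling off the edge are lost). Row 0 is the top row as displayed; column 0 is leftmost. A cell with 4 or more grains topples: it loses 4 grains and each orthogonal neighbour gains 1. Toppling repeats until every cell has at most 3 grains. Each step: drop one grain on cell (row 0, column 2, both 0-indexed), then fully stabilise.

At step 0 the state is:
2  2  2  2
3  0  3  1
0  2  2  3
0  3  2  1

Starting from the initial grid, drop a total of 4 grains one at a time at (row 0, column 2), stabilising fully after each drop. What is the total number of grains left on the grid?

31

t=0: 2  2  2  2
3  0  3  1
0  2  2  3
0  3  2  1
t=1: 2  2  3  2
3  0  3  1
0  2  2  3
0  3  2  1
t=2: 2  3  1  3
3  1  0  2
0  2  3  3
0  3  2  1
t=3: 2  3  2  3
3  1  0  2
0  2  3  3
0  3  2  1
t=4: 2  3  3  3
3  1  0  2
0  2  3  3
0  3  2  1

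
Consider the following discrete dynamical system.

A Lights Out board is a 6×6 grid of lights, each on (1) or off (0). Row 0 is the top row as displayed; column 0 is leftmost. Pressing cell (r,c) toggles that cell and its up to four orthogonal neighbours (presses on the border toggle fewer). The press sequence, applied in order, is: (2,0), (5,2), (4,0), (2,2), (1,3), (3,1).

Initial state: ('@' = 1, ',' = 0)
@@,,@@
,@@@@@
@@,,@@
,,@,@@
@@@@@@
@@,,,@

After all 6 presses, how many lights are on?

24

gen 0: @@,,@@
,@@@@@
@@,,@@
,,@,@@
@@@@@@
@@,,,@
gen 1: @@,,@@
@@@@@@
,,,,@@
@,@,@@
@@@@@@
@@,,,@
gen 2: @@,,@@
@@@@@@
,,,,@@
@,@,@@
@@,@@@
@,@@,@
gen 3: @@,,@@
@@@@@@
,,,,@@
,,@,@@
,,,@@@
,,@@,@
gen 4: @@,,@@
@@,@@@
,@@@@@
,,,,@@
,,,@@@
,,@@,@
gen 5: @@,@@@
@@@,,@
,@@,@@
,,,,@@
,,,@@@
,,@@,@
gen 6: @@,@@@
@@@,,@
,,@,@@
@@@,@@
,@,@@@
,,@@,@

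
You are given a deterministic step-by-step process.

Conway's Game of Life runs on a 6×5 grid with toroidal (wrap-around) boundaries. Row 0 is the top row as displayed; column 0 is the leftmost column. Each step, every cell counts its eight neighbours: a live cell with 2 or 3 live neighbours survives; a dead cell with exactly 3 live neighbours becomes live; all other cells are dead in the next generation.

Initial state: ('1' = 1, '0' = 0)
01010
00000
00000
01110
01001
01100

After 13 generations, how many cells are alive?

13

step 0: 01010
00000
00000
01110
01001
01100
step 1: 01000
00000
00100
11110
00000
01010
step 2: 00100
00000
00110
01110
10011
00100
step 3: 00000
00110
01010
11000
10001
01101
step 4: 01000
00110
11011
01100
00111
01011
step 5: 11001
00010
10001
00000
00001
01001
step 6: 01111
01010
00001
10001
10000
01011
step 7: 01000
01000
00011
10001
01010
01000
step 8: 11100
10100
00011
10100
01101
11000
step 9: 00101
10100
10111
10100
00111
00011
step 10: 11101
10100
10100
10000
11100
10000
step 11: 00111
00100
10001
10101
10001
00010
step 12: 00101
11100
10001
00000
11000
10100
step 13: 00101
00100
10001
01001
11000
10111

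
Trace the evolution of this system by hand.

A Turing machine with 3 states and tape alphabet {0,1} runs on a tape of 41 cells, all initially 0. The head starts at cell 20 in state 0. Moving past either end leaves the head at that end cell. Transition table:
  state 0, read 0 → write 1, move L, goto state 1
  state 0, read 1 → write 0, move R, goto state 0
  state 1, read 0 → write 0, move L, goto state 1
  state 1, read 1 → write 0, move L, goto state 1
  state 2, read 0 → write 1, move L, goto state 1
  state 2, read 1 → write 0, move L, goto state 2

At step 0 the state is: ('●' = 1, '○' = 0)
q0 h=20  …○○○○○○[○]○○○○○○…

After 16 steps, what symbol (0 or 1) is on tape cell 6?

t=0: q0 h=20  …○○○○○○[○]○○○○○○…
t=1: q1 h=19  …○○○○○○[○]●○○○○○…
t=2: q1 h=18  …○○○○○○[○]○●○○○○…
t=3: q1 h=17  …○○○○○○[○]○○●○○○…
t=4: q1 h=16  …○○○○○○[○]○○○●○○…
t=5: q1 h=15  …○○○○○○[○]○○○○●○…
t=6: q1 h=14  …○○○○○○[○]○○○○○●…
t=7: q1 h=13  …○○○○○○[○]○○○○○○…
t=8: q1 h=12  …○○○○○○[○]○○○○○○…
t=9: q1 h=11  …○○○○○○[○]○○○○○○…
t=10: q1 h=10  …○○○○○○[○]○○○○○○…
t=11: q1 h= 9  …○○○○○○[○]○○○○○○…
t=12: q1 h= 8  …○○○○○○[○]○○○○○○…
t=13: q1 h= 7  …○○○○○○[○]○○○○○○…
t=14: q1 h= 6  |○○○○○○[○]○○○○○○…
t=15: q1 h= 5  |○○○○○[○]○○○○○○…
t=16: q1 h= 4  |○○○○[○]○○○○○○…

0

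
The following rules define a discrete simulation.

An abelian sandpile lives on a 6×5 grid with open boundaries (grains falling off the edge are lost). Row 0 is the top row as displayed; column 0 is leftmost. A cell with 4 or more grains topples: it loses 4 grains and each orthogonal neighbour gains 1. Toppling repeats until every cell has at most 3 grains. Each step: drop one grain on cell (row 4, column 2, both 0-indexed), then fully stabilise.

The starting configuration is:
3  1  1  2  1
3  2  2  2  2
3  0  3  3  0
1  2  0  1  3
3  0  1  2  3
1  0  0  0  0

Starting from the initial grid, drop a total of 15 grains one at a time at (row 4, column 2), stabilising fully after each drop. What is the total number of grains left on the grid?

t=0: 3  1  1  2  1
3  2  2  2  2
3  0  3  3  0
1  2  0  1  3
3  0  1  2  3
1  0  0  0  0
t=1: 3  1  1  2  1
3  2  2  2  2
3  0  3  3  0
1  2  0  1  3
3  0  2  2  3
1  0  0  0  0
t=2: 3  1  1  2  1
3  2  2  2  2
3  0  3  3  0
1  2  0  1  3
3  0  3  2  3
1  0  0  0  0
t=3: 3  1  1  2  1
3  2  2  2  2
3  0  3  3  0
1  2  1  1  3
3  1  0  3  3
1  0  1  0  0
t=4: 3  1  1  2  1
3  2  2  2  2
3  0  3  3  0
1  2  1  1  3
3  1  1  3  3
1  0  1  0  0
t=5: 3  1  1  2  1
3  2  2  2  2
3  0  3  3  0
1  2  1  1  3
3  1  2  3  3
1  0  1  0  0
t=6: 3  1  1  2  1
3  2  2  2  2
3  0  3  3  0
1  2  1  1  3
3  1  3  3  3
1  0  1  0  0
t=7: 3  1  1  2  1
3  2  2  2  2
3  0  3  3  1
1  2  2  3  0
3  2  1  1  1
1  0  2  1  1
t=8: 3  1  1  2  1
3  2  2  2  2
3  0  3  3  1
1  2  2  3  0
3  2  2  1  1
1  0  2  1  1
t=9: 3  1  1  2  1
3  2  2  2  2
3  0  3  3  1
1  2  2  3  0
3  2  3  1  1
1  0  2  1  1
t=10: 3  1  1  2  1
3  2  2  2  2
3  0  3  3  1
1  2  3  3  0
3  3  0  2  1
1  0  3  1  1
t=11: 3  1  1  2  1
3  2  2  2  2
3  0  3  3  1
1  2  3  3  0
3  3  1  2  1
1  0  3  1  1
t=12: 3  1  1  2  1
3  2  2  2  2
3  0  3  3  1
1  2  3  3  0
3  3  2  2  1
1  0  3  1  1
t=13: 3  1  1  2  1
3  2  2  2  2
3  0  3  3  1
1  2  3  3  0
3  3  3  2  1
1  0  3  1  1
t=14: 3  1  1  2  1
3  2  3  3  2
3  2  2  1  2
3  1  0  3  1
0  3  1  1  2
2  2  1  3  1
t=15: 3  1  1  2  1
3  2  3  3  2
3  2  2  1  2
3  1  0  3  1
0  3  2  1  2
2  2  1  3  1

56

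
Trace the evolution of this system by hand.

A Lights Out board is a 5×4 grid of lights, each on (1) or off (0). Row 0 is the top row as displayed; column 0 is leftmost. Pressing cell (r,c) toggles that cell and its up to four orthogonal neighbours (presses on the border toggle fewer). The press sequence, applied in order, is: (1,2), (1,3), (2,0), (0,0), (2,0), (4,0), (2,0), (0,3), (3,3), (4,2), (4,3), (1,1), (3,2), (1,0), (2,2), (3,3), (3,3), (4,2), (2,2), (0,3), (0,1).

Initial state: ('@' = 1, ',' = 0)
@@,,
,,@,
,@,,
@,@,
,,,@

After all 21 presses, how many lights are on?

9

gen 0: @@,,
,,@,
,@,,
@,@,
,,,@
gen 1: @@@,
,@,@
,@@,
@,@,
,,,@
gen 2: @@@@
,@@,
,@@@
@,@,
,,,@
gen 3: @@@@
@@@,
@,@@
,,@,
,,,@
gen 4: ,,@@
,@@,
@,@@
,,@,
,,,@
gen 5: ,,@@
@@@,
,@@@
@,@,
,,,@
gen 6: ,,@@
@@@,
,@@@
,,@,
@@,@
gen 7: ,,@@
,@@,
@,@@
@,@,
@@,@
gen 8: ,,,,
,@@@
@,@@
@,@,
@@,@
gen 9: ,,,,
,@@@
@,@,
@,,@
@@,,
gen 10: ,,,,
,@@@
@,@,
@,@@
@,@@
gen 11: ,,,,
,@@@
@,@,
@,@,
@,,,
gen 12: ,@,,
@,,@
@@@,
@,@,
@,,,
gen 13: ,@,,
@,,@
@@,,
@@,@
@,@,
gen 14: @@,,
,@,@
,@,,
@@,@
@,@,
gen 15: @@,,
,@@@
,,@@
@@@@
@,@,
gen 16: @@,,
,@@@
,,@,
@@,,
@,@@
gen 17: @@,,
,@@@
,,@@
@@@@
@,@,
gen 18: @@,,
,@@@
,,@@
@@,@
@@,@
gen 19: @@,,
,@,@
,@,,
@@@@
@@,@
gen 20: @@@@
,@,,
,@,,
@@@@
@@,@
gen 21: ,,,@
,,,,
,@,,
@@@@
@@,@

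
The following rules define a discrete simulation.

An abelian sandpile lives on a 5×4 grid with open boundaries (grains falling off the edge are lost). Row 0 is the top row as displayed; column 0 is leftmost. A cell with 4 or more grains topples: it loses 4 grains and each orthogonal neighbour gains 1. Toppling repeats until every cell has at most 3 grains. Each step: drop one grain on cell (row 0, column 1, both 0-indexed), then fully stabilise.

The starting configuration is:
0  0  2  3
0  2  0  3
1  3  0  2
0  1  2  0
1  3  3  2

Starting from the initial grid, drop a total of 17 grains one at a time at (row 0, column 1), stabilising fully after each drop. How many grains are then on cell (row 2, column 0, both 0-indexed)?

2

gen 0: 0  0  2  3
0  2  0  3
1  3  0  2
0  1  2  0
1  3  3  2
gen 1: 0  1  2  3
0  2  0  3
1  3  0  2
0  1  2  0
1  3  3  2
gen 2: 0  2  2  3
0  2  0  3
1  3  0  2
0  1  2  0
1  3  3  2
gen 3: 0  3  2  3
0  2  0  3
1  3  0  2
0  1  2  0
1  3  3  2
gen 4: 1  0  3  3
0  3  0  3
1  3  0  2
0  1  2  0
1  3  3  2
gen 5: 1  1  3  3
0  3  0  3
1  3  0  2
0  1  2  0
1  3  3  2
gen 6: 1  2  3  3
0  3  0  3
1  3  0  2
0  1  2  0
1  3  3  2
gen 7: 1  3  3  3
0  3  0  3
1  3  0  2
0  1  2  0
1  3  3  2
gen 8: 2  2  1  1
1  1  3  0
2  0  1  3
0  2  2  0
1  3  3  2
gen 9: 2  3  1  1
1  1  3  0
2  0  1  3
0  2  2  0
1  3  3  2
gen 10: 3  0  2  1
1  2  3  0
2  0  1  3
0  2  2  0
1  3  3  2
gen 11: 3  1  2  1
1  2  3  0
2  0  1  3
0  2  2  0
1  3  3  2
gen 12: 3  2  2  1
1  2  3  0
2  0  1  3
0  2  2  0
1  3  3  2
gen 13: 3  3  2  1
1  2  3  0
2  0  1  3
0  2  2  0
1  3  3  2
gen 14: 0  1  3  1
2  3  3  0
2  0  1  3
0  2  2  0
1  3  3  2
gen 15: 0  2  3  1
2  3  3  0
2  0  1  3
0  2  2  0
1  3  3  2
gen 16: 0  3  3  1
2  3  3  0
2  0  1  3
0  2  2  0
1  3  3  2
gen 17: 1  2  1  2
3  1  1  1
2  1  2  3
0  2  2  0
1  3  3  2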